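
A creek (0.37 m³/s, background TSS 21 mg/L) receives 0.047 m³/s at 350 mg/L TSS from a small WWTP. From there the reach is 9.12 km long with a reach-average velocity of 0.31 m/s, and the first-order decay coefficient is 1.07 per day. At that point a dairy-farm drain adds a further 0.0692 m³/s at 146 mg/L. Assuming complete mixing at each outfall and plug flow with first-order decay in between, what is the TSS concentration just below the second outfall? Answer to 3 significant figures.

55.4 mg/L

After mixing, C = (0.3700·21.00 + 0.04700·350.0) / 0.4170 = 24.22/0.4170 = 58.08 mg/L; combined flow 0.4170 m³/s.
Travel time t = 9.12·1000 / 0.31 = 29420 s = 8.172 h.
After decay, C = 58.08 × e^(−kt) = 58.08 × 0.6947 = 40.35 mg/L.
Second outfall: C = (0.4170·40.35 + 0.06920·146.0)/0.4862 = 55.38 mg/L.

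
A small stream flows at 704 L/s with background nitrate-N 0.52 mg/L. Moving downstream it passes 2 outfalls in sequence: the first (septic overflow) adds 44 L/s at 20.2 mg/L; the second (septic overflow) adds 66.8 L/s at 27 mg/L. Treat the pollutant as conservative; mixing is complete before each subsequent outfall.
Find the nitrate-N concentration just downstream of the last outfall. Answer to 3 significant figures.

After outfall 1: Q = 704.0 + 44.00 = 748.0 L/s; C = (704.0·0.5200 + 44.00·20.20)/748.0 = 1.678 mg/L.
After outfall 2: Q = 748.0 + 66.80 = 814.8 L/s; C = (748.0·1.678 + 66.80·27.00)/814.8 = 3.754 mg/L.

3.75 mg/L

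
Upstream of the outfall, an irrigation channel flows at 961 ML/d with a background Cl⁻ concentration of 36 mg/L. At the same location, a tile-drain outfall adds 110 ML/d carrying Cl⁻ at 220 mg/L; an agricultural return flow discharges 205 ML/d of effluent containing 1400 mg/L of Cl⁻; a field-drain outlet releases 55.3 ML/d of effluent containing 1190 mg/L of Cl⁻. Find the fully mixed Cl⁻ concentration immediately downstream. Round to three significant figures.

Conservation of mass: C = (961.0·36.00 + 110.0·220.0 + 205.0·1400 + 55.30·1190) / 1331 = 411600/1331 = 309.2 mg/L.

309 mg/L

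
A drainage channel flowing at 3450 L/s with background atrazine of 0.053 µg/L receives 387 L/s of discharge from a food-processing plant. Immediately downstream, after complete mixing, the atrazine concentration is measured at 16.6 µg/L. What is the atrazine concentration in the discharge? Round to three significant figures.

Mass balance: 3450·0.05300 + 387.0·Cₑ = 3837·16.60
→ Cₑ = (3837·16.60 − 3450·0.05300) / 387.0 = 164.1 µg/L.

164 µg/L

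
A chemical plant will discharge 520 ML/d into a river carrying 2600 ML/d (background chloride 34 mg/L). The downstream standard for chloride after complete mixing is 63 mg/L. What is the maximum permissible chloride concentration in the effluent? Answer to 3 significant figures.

At the limit, (Qr·Cr + Qe·Cₑ)/(Qr + Qe) = 63:
Cₑ = (3120·63 − 2600·34.00) / 520.0 = 208.0 mg/L.

208 mg/L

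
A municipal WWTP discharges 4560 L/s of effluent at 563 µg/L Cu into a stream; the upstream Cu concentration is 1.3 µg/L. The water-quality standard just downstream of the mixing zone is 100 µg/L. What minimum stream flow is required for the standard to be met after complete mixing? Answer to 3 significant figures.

21400 L/s

Set C_mix = 100: (Q·1.300 + 4560·563.0) / (Q + 4560) = 100
→ Q = 4560·(563.0 − 100)/(100 − 1.300) = 21390 L/s.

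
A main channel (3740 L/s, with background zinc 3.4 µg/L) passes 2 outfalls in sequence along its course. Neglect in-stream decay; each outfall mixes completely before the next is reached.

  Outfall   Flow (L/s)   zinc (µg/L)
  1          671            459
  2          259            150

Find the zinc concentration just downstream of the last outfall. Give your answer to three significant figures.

Outfall 1: combined Q = 4411 L/s; C = (3740·3.400 + 671.0·459.0)/4411 = 72.71 µg/L.
Outfall 2: combined Q = 4670 L/s; C = (4411·72.71 + 259.0·150.0)/4670 = 76.99 µg/L.

77.0 µg/L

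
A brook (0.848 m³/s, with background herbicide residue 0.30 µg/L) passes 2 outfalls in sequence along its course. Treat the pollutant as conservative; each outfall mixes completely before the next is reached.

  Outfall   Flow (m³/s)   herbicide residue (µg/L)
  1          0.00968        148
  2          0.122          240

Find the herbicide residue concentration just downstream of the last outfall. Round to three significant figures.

31.6 µg/L

After outfall 1: Q = 0.8480 + 0.009680 = 0.8577 m³/s; C = (0.8480·0.3000 + 0.009680·148.0)/0.8577 = 1.967 µg/L.
After outfall 2: Q = 0.8577 + 0.1220 = 0.9797 m³/s; C = (0.8577·1.967 + 0.1220·240.0)/0.9797 = 31.61 µg/L.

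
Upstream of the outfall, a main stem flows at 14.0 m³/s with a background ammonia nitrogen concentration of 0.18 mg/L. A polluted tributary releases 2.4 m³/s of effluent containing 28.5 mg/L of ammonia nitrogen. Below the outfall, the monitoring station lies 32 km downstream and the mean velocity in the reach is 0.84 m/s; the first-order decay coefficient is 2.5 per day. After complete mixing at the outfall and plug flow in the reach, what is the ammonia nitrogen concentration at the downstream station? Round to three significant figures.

After mixing, C = (14.00·0.1800 + 2.400·28.50) / 16.40 = 70.92/16.40 = 4.324 mg/L.
Travel time t = 32·1000 / 0.84 = 38100 s = 10.58 h.
Decay over the reach: 4.324·exp(−kt) = 4.324·0.3321 = 1.436 mg/L.

1.44 mg/L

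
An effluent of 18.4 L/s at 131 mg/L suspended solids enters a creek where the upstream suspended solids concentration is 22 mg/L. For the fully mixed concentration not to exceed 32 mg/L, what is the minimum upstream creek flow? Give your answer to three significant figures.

182 L/s

Set C_mix = 32: (Q·22.00 + 18.40·131.0) / (Q + 18.40) = 32
→ Q = 18.40·(131.0 − 32)/(32 − 22.00) = 182.2 L/s.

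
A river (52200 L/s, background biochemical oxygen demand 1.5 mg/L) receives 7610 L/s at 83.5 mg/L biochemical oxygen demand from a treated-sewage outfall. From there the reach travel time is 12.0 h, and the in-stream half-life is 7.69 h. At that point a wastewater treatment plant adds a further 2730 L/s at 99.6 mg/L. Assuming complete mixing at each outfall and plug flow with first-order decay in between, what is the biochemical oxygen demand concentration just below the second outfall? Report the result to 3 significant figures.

Mass balance: C = (52200·1.500 + 7610·83.50) / 59810 = 713700/59810 = 11.93 mg/L; combined flow 59810 L/s.
Half-life 7.69 h → k = ln 2 / 7.69 = 0.09014 h⁻¹ = 2.163 d⁻¹.
Decay over the reach: 11.93·exp(−kt) = 11.93·0.3390 = 4.046 mg/L.
Second outfall: C = (59810·4.046 + 2730·99.60)/62540 = 8.217 mg/L.

8.22 mg/L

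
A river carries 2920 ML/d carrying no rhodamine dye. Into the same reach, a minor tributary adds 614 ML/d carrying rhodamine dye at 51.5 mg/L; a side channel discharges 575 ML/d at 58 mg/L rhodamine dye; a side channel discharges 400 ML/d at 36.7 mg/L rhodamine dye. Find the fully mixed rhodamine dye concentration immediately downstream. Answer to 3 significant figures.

After mixing, C = (2920·0 + 614.0·51.50 + 575.0·58.00 + 400.0·36.70) / 4509 = 79650/4509 = 17.66 mg/L.

17.7 mg/L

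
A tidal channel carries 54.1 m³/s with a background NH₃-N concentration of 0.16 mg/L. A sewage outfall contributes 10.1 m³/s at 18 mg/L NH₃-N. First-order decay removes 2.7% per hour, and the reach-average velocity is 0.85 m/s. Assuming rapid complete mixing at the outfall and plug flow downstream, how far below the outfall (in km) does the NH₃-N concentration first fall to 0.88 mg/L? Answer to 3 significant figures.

Mixed concentration C = ΣQC/ΣQ = (54.10·0.1600 + 10.10·18.00) / 64.20 = 190.5/64.20 = 2.967 mg/L.
2.7%/h lost → k = −ln(1 − 0.027) = 0.02737 h⁻¹.
Set 2.967·exp(−k·t) = 0.88 → t = ln(2.967/0.88)/k = 159800 s = 44.40 h.
Distance = v·t = 0.85·159800 = 135900 m = 135.9 km.

136 km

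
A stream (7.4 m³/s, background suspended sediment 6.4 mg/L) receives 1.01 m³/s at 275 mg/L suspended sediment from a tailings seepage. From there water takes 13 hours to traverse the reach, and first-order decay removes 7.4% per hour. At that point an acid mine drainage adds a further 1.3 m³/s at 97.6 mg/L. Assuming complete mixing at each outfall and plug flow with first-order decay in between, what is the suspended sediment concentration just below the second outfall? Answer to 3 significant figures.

25.4 mg/L

Conservation of mass: C = (7.400·6.400 + 1.010·275.0) / 8.410 = 325.1/8.410 = 38.66 mg/L; combined flow 8.410 m³/s.
7.4%/h lost → k = −ln(1 − 0.074) = 0.07688 h⁻¹.
After decay, C = 38.66 × e^(−kt) = 38.66 × 0.3681 = 14.23 mg/L.
At the second outfall, C = (8.410·14.23 + 1.300·97.60) / (8.410 + 1.300) = 25.39 mg/L.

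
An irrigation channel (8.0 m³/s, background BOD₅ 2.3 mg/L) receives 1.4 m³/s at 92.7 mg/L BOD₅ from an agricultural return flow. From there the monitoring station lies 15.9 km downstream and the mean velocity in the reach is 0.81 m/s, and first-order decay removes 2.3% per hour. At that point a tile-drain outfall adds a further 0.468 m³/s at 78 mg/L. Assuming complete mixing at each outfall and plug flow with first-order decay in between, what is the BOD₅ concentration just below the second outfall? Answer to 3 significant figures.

16.9 mg/L

Mass balance: C = (8.000·2.300 + 1.400·92.70) / 9.400 = 148.2/9.400 = 15.76 mg/L; combined flow 9.400 m³/s.
Travel time t = 15.9·1000 / 0.81 = 19630 s = 5.453 h.
2.3%/h lost → k = −ln(1 − 0.023) = 0.02327 h⁻¹.
After decay, C = 15.76 × e^(−kt) = 15.76 × 0.8808 = 13.89 mg/L.
At the second outfall, C = (9.400·13.89 + 0.4680·78.00) / (9.400 + 0.4680) = 16.93 mg/L.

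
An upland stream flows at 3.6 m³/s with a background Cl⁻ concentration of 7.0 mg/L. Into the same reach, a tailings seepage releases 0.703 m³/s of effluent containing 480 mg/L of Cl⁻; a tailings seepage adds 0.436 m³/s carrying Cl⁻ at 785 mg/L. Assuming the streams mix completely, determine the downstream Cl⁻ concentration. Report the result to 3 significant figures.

149 mg/L

Mass balance: C = (3.600·7.000 + 0.7030·480.0 + 0.4360·785.0) / 4.739 = 704.9/4.739 = 148.7 mg/L.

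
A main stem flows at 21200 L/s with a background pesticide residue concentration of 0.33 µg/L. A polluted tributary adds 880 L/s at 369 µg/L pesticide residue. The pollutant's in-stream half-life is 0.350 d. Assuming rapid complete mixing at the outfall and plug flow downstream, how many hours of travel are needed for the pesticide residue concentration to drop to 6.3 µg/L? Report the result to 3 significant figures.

10.5 h

Mixed concentration C = ΣQC/ΣQ = (21200·0.3300 + 880.0·369.0) / 22080 = 331700/22080 = 15.02 µg/L.
Half-life 0.350 d → k = ln 2 / 0.350 = 1.980 d⁻¹.
15.02·exp(−k·t) = 6.3 → t = ln(15.02/6.3)/k = 37910 s = 10.53 h.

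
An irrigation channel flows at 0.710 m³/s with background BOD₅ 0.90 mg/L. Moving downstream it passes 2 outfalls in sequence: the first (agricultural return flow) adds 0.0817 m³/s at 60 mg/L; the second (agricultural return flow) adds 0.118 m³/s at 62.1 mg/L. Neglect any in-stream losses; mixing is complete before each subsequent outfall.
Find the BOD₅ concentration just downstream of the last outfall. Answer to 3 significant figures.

After outfall 1: Q = 0.7100 + 0.08170 = 0.7917 m³/s; C = (0.7100·0.9000 + 0.08170·60.00)/0.7917 = 6.999 mg/L.
After outfall 2: Q = 0.7917 + 0.1180 = 0.9097 m³/s; C = (0.7917·6.999 + 0.1180·62.10)/0.9097 = 14.15 mg/L.

14.1 mg/L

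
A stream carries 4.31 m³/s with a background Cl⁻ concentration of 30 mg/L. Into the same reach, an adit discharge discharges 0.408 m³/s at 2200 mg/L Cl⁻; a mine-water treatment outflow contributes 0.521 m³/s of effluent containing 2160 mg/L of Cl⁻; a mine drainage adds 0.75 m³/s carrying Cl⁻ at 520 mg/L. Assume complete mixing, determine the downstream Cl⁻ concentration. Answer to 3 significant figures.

After mixing, C = (4.310·30.00 + 0.4080·2200 + 0.5210·2160 + 0.7500·520.0) / 5.989 = 2542/5.989 = 424.5 mg/L.

424 mg/L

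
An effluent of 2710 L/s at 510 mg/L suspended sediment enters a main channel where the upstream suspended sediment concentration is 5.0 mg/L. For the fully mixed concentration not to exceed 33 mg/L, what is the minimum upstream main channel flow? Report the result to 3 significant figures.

Set C_mix = 33: (Q·5.000 + 2710·510.0) / (Q + 2710) = 33
→ Q = 2710·(510.0 − 33)/(33 − 5.000) = 46170 L/s.

46200 L/s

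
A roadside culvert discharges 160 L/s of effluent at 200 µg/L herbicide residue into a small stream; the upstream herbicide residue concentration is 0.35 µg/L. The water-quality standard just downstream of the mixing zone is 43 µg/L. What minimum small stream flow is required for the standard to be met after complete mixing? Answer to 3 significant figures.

Set C_mix = 43: (Q·0.3500 + 160.0·200.0) / (Q + 160.0) = 43
→ Q = 160.0·(200.0 − 43)/(43 − 0.3500) = 589.0 L/s.

589 L/s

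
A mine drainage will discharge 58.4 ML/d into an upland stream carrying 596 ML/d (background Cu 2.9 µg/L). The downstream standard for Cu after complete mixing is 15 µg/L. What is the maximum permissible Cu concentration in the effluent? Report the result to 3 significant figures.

At the limit, (Qr·Cr + Qe·Cₑ)/(Qr + Qe) = 15:
Cₑ = (654.4·15 − 596.0·2.900) / 58.40 = 138.5 µg/L.

138 µg/L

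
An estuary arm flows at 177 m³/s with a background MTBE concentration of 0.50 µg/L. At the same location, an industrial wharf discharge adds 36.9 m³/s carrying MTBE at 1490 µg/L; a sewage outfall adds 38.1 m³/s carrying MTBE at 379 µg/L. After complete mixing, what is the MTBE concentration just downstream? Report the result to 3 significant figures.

After mixing, C = (177.0·0.5000 + 36.90·1490 + 38.10·379.0) / 252.0 = 69510/252.0 = 275.8 µg/L.

276 µg/L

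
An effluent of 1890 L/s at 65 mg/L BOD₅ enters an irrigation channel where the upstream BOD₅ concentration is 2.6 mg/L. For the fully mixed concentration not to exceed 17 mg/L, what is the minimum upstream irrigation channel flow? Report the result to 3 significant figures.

Set C_mix = 17: (Q·2.600 + 1890·65.00) / (Q + 1890) = 17
→ Q = 1890·(65.00 − 17)/(17 − 2.600) = 6300 L/s.

6300 L/s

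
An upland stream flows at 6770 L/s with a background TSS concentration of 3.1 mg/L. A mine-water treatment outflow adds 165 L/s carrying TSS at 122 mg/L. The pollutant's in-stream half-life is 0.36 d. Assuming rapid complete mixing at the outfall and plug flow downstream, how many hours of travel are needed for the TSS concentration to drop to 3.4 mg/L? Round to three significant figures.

6.93 h

Conservation of mass: C = (6770·3.100 + 165.0·122.0) / 6935 = 41120/6935 = 5.929 mg/L.
Half-life 0.36 d → k = ln 2 / 0.36 = 1.925 d⁻¹.
5.929·exp(−k·t) = 3.4 → t = ln(5.929/3.4)/k = 24950 s = 6.931 h.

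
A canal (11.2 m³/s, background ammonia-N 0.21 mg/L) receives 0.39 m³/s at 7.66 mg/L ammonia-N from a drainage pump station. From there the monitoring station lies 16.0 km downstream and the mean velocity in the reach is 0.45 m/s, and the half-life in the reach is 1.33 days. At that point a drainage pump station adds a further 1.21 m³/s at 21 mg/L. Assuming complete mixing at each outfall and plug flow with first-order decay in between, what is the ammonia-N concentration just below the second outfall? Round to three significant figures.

Flow-weighted average: C = (11.20·0.2100 + 0.3900·7.660) / 11.59 = 5.339/11.59 = 0.4607 mg/L; combined flow 11.59 m³/s.
Travel time t = 16.0·1000 / 0.45 = 35560 s = 9.877 h.
Half-life 1.33 d → k = ln 2 / 1.33 = 0.5212 d⁻¹.
Applying C = C₀e^(−kt): 0.4607 × 0.8070 = 0.3718 mg/L.
Second outfall: C = (11.59·0.3718 + 1.210·21.00)/12.80 = 2.322 mg/L.

2.32 mg/L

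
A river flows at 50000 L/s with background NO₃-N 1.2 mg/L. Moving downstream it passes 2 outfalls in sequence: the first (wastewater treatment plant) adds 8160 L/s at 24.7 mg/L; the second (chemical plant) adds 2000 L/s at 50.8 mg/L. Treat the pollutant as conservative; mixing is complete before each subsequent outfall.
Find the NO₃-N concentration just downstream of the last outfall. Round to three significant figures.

6.04 mg/L

After outfall 1: Q = 50000 + 8160 = 58160 L/s; C = (50000·1.200 + 8160·24.70)/58160 = 4.497 mg/L.
After outfall 2: Q = 58160 + 2000 = 60160 L/s; C = (58160·4.497 + 2000·50.80)/60160 = 6.036 mg/L.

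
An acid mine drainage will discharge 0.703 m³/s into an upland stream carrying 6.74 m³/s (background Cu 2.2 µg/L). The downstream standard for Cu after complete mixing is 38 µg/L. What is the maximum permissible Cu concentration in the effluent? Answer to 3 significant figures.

381 µg/L

At the limit, (Qr·Cr + Qe·Cₑ)/(Qr + Qe) = 38:
Cₑ = (7.443·38 − 6.740·2.200) / 0.7030 = 381.2 µg/L.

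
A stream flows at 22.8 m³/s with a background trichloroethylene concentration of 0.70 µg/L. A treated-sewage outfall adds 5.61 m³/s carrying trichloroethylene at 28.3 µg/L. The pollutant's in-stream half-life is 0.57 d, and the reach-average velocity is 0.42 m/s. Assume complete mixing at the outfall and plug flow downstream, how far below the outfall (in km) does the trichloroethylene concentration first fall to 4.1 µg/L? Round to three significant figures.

After mixing, C = (22.80·0.7000 + 5.610·28.30) / 28.41 = 174.7/28.41 = 6.150 µg/L.
Half-life 0.57 d → k = ln 2 / 0.57 = 1.216 d⁻¹.
Set 6.150·exp(−k·t) = 4.1 → t = ln(6.150/4.1)/k = 28810 s = 8.002 h.
Distance = v·t = 0.42·28810 = 12100 m = 12.10 km.

12.1 km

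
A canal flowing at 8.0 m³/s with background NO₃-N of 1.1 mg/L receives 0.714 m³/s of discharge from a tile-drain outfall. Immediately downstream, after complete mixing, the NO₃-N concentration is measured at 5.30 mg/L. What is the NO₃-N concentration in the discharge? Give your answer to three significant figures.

52.4 mg/L

Mass balance: 8.000·1.100 + 0.7140·Cₑ = 8.714·5.300
→ Cₑ = (8.714·5.300 − 8.000·1.100) / 0.7140 = 52.36 mg/L.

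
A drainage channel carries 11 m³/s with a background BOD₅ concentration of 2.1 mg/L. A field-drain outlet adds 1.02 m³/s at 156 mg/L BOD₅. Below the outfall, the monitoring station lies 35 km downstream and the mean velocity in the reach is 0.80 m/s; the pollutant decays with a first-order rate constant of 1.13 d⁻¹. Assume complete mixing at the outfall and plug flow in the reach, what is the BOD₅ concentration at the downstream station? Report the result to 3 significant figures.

Flow-weighted average: C = (11.00·2.100 + 1.020·156.0) / 12.02 = 182.2/12.02 = 15.16 mg/L.
Travel time t = 35·1000 / 0.80 = 43750 s = 12.15 h.
After decay, C = 15.16 × e^(−kt) = 15.16 × 0.5643 = 8.554 mg/L.

8.55 mg/L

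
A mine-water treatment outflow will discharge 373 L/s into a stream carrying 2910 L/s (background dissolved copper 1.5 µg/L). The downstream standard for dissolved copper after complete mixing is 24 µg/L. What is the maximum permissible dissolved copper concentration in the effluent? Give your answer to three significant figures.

At the limit, (Qr·Cr + Qe·Cₑ)/(Qr + Qe) = 24:
Cₑ = (3283·24 − 2910·1.500) / 373.0 = 199.5 µg/L.

200 µg/L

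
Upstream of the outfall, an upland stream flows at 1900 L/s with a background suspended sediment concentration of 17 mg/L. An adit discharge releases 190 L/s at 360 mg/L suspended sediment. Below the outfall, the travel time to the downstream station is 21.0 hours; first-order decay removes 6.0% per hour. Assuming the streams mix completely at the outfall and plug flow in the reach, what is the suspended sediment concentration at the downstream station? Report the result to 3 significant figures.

Conservation of mass: C = (1900·17.00 + 190.0·360.0) / 2090 = 100700/2090 = 48.18 mg/L.
6.0%/h lost → k = −ln(1 − 0.06) = 0.06188 h⁻¹.
Decay over the reach: 48.18·exp(−kt) = 48.18·0.2727 = 13.14 mg/L.

13.1 mg/L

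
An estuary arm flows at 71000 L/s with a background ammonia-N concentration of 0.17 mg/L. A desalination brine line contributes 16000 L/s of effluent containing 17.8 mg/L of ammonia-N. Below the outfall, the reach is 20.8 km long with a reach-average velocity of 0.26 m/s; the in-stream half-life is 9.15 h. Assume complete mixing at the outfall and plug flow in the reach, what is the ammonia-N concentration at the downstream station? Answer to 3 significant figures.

Mixed concentration C = ΣQC/ΣQ = (71000·0.1700 + 16000·17.80) / 87000 = 296900/87000 = 3.412 mg/L.
Travel time t = 20.8·1000 / 0.26 = 80000 s = 22.22 h.
Half-life 9.15 h → k = ln 2 / 9.15 = 0.07575 h⁻¹ = 1.818 d⁻¹.
Applying C = C₀e^(−kt): 3.412 × 0.1857 = 0.6338 mg/L.

0.634 mg/L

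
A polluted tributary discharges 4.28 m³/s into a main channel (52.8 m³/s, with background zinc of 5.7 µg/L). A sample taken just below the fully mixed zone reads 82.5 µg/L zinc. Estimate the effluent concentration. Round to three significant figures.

Mass balance: 52.80·5.700 + 4.280·Cₑ = 57.08·82.50
→ Cₑ = (57.08·82.50 − 52.80·5.700) / 4.280 = 1030 µg/L.

1030 µg/L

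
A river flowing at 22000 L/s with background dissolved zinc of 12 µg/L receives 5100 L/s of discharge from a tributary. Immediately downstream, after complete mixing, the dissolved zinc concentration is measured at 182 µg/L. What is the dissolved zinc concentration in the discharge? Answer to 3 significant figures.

Mass balance: 22000·12.00 + 5100·Cₑ = 27100·182.0
→ Cₑ = (27100·182.0 − 22000·12.00) / 5100 = 915.3 µg/L.

915 µg/L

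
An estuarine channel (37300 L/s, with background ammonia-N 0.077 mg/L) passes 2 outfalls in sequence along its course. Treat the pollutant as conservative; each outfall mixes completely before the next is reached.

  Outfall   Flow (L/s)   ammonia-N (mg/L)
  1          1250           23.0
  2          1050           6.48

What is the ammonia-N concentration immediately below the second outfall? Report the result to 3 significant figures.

Below outfall 1: Q → 38550 L/s, C = (37300·0.07700 + 1250·23.00)/38550 = 0.8203 mg/L.
Below outfall 2: Q → 39600 L/s, C = (38550·0.8203 + 1050·6.480)/39600 = 0.9704 mg/L.

0.970 mg/L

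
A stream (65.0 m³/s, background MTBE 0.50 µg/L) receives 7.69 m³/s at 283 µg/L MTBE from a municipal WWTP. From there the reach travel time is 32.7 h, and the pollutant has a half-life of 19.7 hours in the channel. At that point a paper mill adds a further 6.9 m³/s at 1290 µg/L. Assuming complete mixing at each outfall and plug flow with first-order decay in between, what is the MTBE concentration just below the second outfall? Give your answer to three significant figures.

Mixed concentration C = ΣQC/ΣQ = (65.00·0.5000 + 7.690·283.0) / 72.69 = 2209/72.69 = 30.39 µg/L; combined flow 72.69 m³/s.
Half-life 19.7 h → k = ln 2 / 19.7 = 0.03519 h⁻¹ = 0.8444 d⁻¹.
After decay, C = 30.39 × e^(−kt) = 30.39 × 0.3165 = 9.616 µg/L.
Second outfall: C = (72.69·9.616 + 6.900·1290)/79.59 = 120.6 µg/L.

121 µg/L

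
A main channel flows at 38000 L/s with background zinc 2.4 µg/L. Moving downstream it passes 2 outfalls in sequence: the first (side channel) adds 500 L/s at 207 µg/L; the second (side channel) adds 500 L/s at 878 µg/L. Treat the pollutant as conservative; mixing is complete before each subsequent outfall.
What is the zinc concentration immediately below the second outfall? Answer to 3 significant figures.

Below outfall 1: Q → 38500 L/s, C = (38000·2.400 + 500.0·207.0)/38500 = 5.057 µg/L.
Below outfall 2: Q → 39000 L/s, C = (38500·5.057 + 500.0·878.0)/39000 = 16.25 µg/L.

16.2 µg/L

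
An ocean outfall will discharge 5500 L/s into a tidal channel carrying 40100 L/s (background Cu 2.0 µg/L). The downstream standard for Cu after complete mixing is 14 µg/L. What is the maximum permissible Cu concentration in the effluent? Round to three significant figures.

101 µg/L

At the limit, (Qr·Cr + Qe·Cₑ)/(Qr + Qe) = 14:
Cₑ = (45600·14 − 40100·2.000) / 5500 = 101.5 µg/L.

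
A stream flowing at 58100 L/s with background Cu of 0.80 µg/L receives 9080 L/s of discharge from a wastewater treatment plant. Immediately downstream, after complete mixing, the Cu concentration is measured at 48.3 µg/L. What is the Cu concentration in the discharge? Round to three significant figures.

352 µg/L

Mass balance: 58100·0.8000 + 9080·Cₑ = 67180·48.30
→ Cₑ = (67180·48.30 − 58100·0.8000) / 9080 = 352.2 µg/L.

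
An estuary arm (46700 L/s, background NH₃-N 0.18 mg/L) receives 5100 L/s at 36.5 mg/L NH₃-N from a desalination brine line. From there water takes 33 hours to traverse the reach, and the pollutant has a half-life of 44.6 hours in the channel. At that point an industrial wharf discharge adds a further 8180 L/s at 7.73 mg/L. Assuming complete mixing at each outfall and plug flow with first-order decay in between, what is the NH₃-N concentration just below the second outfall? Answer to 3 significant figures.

Flow-weighted average: C = (46700·0.1800 + 5100·36.50) / 51800 = 194600/51800 = 3.756 mg/L; combined flow 51800 L/s.
Half-life 44.6 h → k = ln 2 / 44.6 = 0.01554 h⁻¹ = 0.3730 d⁻¹.
After decay, C = 3.756 × e^(−kt) = 3.756 × 0.5988 = 2.249 mg/L.
Second outfall: C = (51800·2.249 + 8180·7.730)/59980 = 2.996 mg/L.

3.00 mg/L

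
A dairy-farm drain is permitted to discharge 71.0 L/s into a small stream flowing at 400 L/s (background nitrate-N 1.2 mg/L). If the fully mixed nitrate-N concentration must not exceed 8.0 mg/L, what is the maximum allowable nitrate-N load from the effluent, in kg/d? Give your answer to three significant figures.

284 kg/d

Mass balance at the limit: 400.0·1.200 + 71.00·Cₑ = 471.0·8.0 → Cₑ = 46.31 mg/L.
71.00 L/s = 0.07100 m³/s. Load = 0.07100 m³/s × 46.31 g/m³ × 86 400 s/d = 284.1 kg/d.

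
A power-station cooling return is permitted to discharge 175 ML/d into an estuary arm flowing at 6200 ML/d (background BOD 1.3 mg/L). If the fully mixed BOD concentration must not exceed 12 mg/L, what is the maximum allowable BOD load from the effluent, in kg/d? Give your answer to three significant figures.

68400 kg/d

Mass balance at the limit: 6200·1.300 + 175.0·Cₑ = 6375·12 → Cₑ = 391.1 mg/L.
175.0 ML/d = 2.025 m³/s. Load = 2.025 m³/s × 391.1 g/m³ × 86 400 s/d = 68440 kg/d.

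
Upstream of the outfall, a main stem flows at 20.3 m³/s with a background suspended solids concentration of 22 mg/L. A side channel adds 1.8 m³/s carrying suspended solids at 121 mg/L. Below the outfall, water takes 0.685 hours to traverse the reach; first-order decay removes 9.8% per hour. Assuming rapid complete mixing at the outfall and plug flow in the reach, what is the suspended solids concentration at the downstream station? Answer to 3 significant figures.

28.0 mg/L

After mixing, C = (20.30·22.00 + 1.800·121.0) / 22.10 = 664.4/22.10 = 30.06 mg/L.
9.8%/h lost → k = −ln(1 − 0.098) = 0.1031 h⁻¹.
Decay over the reach: 30.06·exp(−kt) = 30.06·0.9318 = 28.01 mg/L.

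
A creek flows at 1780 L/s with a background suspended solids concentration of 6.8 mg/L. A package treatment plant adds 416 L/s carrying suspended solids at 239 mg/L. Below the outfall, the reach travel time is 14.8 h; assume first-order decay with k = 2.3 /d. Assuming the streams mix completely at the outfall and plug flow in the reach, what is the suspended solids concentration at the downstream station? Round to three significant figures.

After mixing, C = (1780·6.800 + 416.0·239.0) / 2196 = 111500/2196 = 50.79 mg/L.
After decay, C = 50.79 × e^(−kt) = 50.79 × 0.2421 = 12.30 mg/L.

12.3 mg/L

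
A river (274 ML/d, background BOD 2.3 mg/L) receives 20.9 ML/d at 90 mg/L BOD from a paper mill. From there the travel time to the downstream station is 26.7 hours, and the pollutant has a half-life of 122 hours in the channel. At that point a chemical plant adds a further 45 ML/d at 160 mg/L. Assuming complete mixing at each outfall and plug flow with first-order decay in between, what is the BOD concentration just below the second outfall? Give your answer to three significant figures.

27.5 mg/L

Mass balance: C = (274.0·2.300 + 20.90·90.00) / 294.9 = 2511/294.9 = 8.515 mg/L; combined flow 294.9 ML/d.
Half-life 122 h → k = ln 2 / 122 = 0.005682 h⁻¹ = 0.1364 d⁻¹.
After decay, C = 8.515 × e^(−kt) = 8.515 × 0.8592 = 7.317 mg/L.
Second outfall: C = (294.9·7.317 + 45.00·160.0)/339.9 = 27.53 mg/L.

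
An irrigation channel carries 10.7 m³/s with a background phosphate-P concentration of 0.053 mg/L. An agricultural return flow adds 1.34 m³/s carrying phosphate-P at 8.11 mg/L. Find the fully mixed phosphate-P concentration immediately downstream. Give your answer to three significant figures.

Mass balance: C = (10.70·0.05300 + 1.340·8.110) / 12.04 = 11.43/12.04 = 0.9497 mg/L.

0.950 mg/L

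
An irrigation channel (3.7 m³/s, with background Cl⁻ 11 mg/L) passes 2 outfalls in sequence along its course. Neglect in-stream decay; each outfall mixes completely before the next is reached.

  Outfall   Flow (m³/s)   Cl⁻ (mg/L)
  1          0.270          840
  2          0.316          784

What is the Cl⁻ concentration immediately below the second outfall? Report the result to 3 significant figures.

120 mg/L

Below outfall 1: Q → 3.970 m³/s, C = (3.700·11.00 + 0.2700·840.0)/3.970 = 67.38 mg/L.
Below outfall 2: Q → 4.286 m³/s, C = (3.970·67.38 + 0.3160·784.0)/4.286 = 120.2 mg/L.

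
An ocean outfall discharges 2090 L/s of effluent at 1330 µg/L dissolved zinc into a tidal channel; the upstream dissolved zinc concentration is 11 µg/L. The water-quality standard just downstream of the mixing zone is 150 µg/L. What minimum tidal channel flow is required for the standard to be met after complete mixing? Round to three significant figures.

Set C_mix = 150: (Q·11.00 + 2090·1330) / (Q + 2090) = 150
→ Q = 2090·(1330 − 150)/(150 − 11.00) = 17740 L/s.

17700 L/s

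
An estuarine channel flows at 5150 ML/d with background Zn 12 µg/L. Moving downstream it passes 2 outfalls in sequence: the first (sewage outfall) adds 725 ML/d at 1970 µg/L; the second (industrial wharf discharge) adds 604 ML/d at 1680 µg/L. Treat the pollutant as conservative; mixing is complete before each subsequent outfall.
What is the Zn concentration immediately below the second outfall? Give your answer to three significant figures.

387 µg/L

Outfall 1: combined Q = 5875 ML/d; C = (5150·12.00 + 725.0·1970)/5875 = 253.6 µg/L.
Outfall 2: combined Q = 6479 ML/d; C = (5875·253.6 + 604.0·1680)/6479 = 386.6 µg/L.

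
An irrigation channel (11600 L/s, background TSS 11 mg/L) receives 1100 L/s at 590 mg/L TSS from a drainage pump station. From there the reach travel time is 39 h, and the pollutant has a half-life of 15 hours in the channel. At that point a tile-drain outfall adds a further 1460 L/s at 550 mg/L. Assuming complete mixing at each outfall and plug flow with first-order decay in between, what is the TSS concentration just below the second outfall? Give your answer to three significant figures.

65.8 mg/L

Mass balance: C = (11600·11.00 + 1100·590.0) / 12700 = 776600/12700 = 61.15 mg/L; combined flow 12700 L/s.
Half-life 15 h → k = ln 2 / 15 = 0.04621 h⁻¹ = 1.109 d⁻¹.
First-order decay: C = 61.15·exp(−k·t) = 61.15·0.1649 = 10.09 mg/L.
At the second outfall, C = (12700·10.09 + 1460·550.0) / (12700 + 1460) = 65.76 mg/L.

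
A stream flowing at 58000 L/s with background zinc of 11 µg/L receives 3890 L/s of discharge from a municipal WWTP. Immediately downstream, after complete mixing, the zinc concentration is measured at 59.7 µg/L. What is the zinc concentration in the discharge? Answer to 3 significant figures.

Mass balance: 58000·11.00 + 3890·Cₑ = 61890·59.70
→ Cₑ = (61890·59.70 − 58000·11.00) / 3890 = 785.8 µg/L.

786 µg/L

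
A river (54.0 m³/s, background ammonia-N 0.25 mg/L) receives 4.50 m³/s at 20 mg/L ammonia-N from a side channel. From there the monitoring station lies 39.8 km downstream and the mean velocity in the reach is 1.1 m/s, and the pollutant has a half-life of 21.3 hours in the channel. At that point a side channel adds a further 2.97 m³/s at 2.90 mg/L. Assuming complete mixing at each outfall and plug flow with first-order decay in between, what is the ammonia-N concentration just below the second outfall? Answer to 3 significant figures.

Flow-weighted average: C = (54.00·0.2500 + 4.500·20.00) / 58.50 = 103.5/58.50 = 1.769 mg/L; combined flow 58.50 m³/s.
Travel time t = 39.8·1000 / 1.1 = 36180 s = 10.05 h.
Half-life 21.3 h → k = ln 2 / 21.3 = 0.03254 h⁻¹ = 0.7810 d⁻¹.
After decay, C = 1.769 × e^(−kt) = 1.769 × 0.7210 = 1.276 mg/L.
Second outfall: C = (58.50·1.276 + 2.970·2.900)/61.47 = 1.354 mg/L.

1.35 mg/L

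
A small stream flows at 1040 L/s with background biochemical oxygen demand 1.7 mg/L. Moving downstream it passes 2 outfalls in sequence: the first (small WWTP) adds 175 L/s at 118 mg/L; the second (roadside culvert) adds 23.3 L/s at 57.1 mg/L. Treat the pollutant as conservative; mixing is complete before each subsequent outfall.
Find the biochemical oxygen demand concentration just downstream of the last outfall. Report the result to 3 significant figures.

Outfall 1: combined Q = 1215 L/s; C = (1040·1.700 + 175.0·118.0)/1215 = 18.45 mg/L.
Outfall 2: combined Q = 1238 L/s; C = (1215·18.45 + 23.30·57.10)/1238 = 19.18 mg/L.

19.2 mg/L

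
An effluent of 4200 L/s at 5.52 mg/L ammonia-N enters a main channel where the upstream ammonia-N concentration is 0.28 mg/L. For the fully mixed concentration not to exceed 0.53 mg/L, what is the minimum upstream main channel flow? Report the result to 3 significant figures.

83800 L/s

Set C_mix = 0.53: (Q·0.2800 + 4200·5.520) / (Q + 4200) = 0.53
→ Q = 4200·(5.520 − 0.53)/(0.53 − 0.2800) = 83830 L/s.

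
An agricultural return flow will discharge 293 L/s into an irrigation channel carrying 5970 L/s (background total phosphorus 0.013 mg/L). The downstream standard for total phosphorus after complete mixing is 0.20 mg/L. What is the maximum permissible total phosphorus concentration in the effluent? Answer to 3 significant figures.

At the limit, (Qr·Cr + Qe·Cₑ)/(Qr + Qe) = 0.20:
Cₑ = (6263·0.20 − 5970·0.01300) / 293.0 = 4.010 mg/L.

4.01 mg/L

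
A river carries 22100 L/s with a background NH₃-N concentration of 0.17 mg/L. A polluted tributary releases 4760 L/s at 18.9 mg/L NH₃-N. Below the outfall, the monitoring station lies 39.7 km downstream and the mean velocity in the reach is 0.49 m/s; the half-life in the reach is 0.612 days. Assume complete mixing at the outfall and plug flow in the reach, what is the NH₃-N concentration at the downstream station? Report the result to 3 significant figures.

1.21 mg/L

Mass balance: C = (22100·0.1700 + 4760·18.90) / 26860 = 93720/26860 = 3.489 mg/L.
Travel time t = 39.7·1000 / 0.49 = 81020 s = 22.51 h.
Half-life 0.612 d → k = ln 2 / 0.612 = 1.133 d⁻¹.
Decay over the reach: 3.489·exp(−kt) = 3.489·0.3457 = 1.206 mg/L.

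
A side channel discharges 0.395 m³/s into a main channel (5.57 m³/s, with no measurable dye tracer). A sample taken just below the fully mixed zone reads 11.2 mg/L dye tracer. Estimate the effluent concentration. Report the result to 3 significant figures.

169 mg/L

Mass balance: 5.570·0 + 0.3950·Cₑ = 5.965·11.20
→ Cₑ = (5.965·11.20 − 5.570·0) / 0.3950 = 169.1 mg/L.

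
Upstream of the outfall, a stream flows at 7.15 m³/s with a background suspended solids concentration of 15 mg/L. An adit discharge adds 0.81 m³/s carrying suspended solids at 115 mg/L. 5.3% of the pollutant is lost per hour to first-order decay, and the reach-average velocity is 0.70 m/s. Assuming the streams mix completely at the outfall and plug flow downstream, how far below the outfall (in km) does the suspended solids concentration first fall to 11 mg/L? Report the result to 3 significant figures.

Mixed concentration C = ΣQC/ΣQ = (7.150·15.00 + 0.8100·115.0) / 7.960 = 200.4/7.960 = 25.18 mg/L.
5.3%/h lost → k = −ln(1 − 0.053) = 0.05446 h⁻¹.
Set 25.18·exp(−k·t) = 11 → t = ln(25.18/11)/k = 54740 s = 15.20 h.
Distance = v·t = 0.70·54740 = 38320 m = 38.32 km.

38.3 km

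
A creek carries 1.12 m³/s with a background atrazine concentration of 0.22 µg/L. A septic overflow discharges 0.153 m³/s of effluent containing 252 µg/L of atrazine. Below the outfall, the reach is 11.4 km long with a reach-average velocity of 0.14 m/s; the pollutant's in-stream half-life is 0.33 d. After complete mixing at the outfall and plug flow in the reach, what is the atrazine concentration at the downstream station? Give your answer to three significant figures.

Mass balance: C = (1.120·0.2200 + 0.1530·252.0) / 1.273 = 38.80/1.273 = 30.48 µg/L.
Travel time t = 11.4·1000 / 0.14 = 81430 s = 22.62 h.
Half-life 0.33 d → k = ln 2 / 0.33 = 2.100 d⁻¹.
First-order decay: C = 30.48·exp(−k·t) = 30.48·0.1381 = 4.210 µg/L.

4.21 µg/L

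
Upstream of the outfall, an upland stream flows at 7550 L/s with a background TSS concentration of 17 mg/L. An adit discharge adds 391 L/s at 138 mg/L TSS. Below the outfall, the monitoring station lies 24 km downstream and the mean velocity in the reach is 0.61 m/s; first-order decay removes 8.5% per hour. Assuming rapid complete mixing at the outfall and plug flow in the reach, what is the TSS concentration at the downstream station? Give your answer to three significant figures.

8.70 mg/L

Conservation of mass: C = (7550·17.00 + 391.0·138.0) / 7941 = 182300/7941 = 22.96 mg/L.
Travel time t = 24·1000 / 0.61 = 39340 s = 10.93 h.
8.5%/h lost → k = −ln(1 − 0.085) = 0.08883 h⁻¹.
First-order decay: C = 22.96·exp(−k·t) = 22.96·0.3788 = 8.696 mg/L.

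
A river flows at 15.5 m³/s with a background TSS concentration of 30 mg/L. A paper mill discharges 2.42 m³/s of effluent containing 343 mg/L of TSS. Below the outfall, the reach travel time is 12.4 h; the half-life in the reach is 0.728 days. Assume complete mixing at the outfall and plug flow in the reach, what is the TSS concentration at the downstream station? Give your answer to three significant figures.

44.2 mg/L

Conservation of mass: C = (15.50·30.00 + 2.420·343.0) / 17.92 = 1295/17.92 = 72.27 mg/L.
Half-life 0.728 d → k = ln 2 / 0.728 = 0.9521 d⁻¹.
Decay over the reach: 72.27·exp(−kt) = 72.27·0.6114 = 44.19 mg/L.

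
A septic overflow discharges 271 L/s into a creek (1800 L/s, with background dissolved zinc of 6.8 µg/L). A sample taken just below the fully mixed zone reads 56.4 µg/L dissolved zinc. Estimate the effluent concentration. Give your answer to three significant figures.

Mass balance: 1800·6.800 + 271.0·Cₑ = 2071·56.40
→ Cₑ = (2071·56.40 − 1800·6.800) / 271.0 = 385.8 µg/L.

386 µg/L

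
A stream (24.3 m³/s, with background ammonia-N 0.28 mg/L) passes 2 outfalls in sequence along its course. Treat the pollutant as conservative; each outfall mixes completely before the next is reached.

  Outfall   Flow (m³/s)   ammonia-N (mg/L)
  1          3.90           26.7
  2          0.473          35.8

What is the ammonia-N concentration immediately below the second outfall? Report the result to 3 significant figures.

4.46 mg/L

Outfall 1: combined Q = 28.20 m³/s; C = (24.30·0.2800 + 3.900·26.70)/28.20 = 3.934 mg/L.
Outfall 2: combined Q = 28.67 m³/s; C = (28.20·3.934 + 0.4730·35.80)/28.67 = 4.460 mg/L.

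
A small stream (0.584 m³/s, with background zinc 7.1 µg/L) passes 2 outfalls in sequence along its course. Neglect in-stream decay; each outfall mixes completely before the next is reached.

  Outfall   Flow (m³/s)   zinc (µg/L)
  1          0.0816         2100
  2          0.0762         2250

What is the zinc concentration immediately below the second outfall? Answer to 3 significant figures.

468 µg/L

Outfall 1: combined Q = 0.6656 m³/s; C = (0.5840·7.100 + 0.08160·2100)/0.6656 = 263.7 µg/L.
Outfall 2: combined Q = 0.7418 m³/s; C = (0.6656·263.7 + 0.07620·2250)/0.7418 = 467.7 µg/L.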